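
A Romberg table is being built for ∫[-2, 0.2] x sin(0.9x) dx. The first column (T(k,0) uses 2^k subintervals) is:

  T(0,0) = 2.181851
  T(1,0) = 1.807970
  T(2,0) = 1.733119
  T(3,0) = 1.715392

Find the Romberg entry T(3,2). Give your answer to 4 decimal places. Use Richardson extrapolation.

Richardson extrapolation on the trapezoidal column (denominator 4−1=3):
T(2,1) = (4·1.733119 − 1.807970) / 3 = 1.708169
T(3,1) = (4·1.715392 − 1.733119) / 3 = 1.709483
T(3,2) = (16·1.709483 − 1.708169) / 15 = 1.709571

1.7096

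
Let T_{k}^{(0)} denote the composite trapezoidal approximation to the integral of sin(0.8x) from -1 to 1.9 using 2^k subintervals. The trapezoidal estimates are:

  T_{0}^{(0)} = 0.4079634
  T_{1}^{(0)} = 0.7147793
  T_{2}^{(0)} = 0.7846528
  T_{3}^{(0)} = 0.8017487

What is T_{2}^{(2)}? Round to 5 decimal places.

T_{1}^{(1)} = 0.7147793 + (0.7147793 − 0.4079634)/3 = 0.8170513
T_{2}^{(1)} = (4·0.7846528 − 0.7147793) / 3 = 0.8079440
T_{2}^{(2)} = (16·0.8079440 − 0.8170513) / 15 = 0.8073368
(Column j=1 coincides with Simpson's rule on the same nodes.)

0.80734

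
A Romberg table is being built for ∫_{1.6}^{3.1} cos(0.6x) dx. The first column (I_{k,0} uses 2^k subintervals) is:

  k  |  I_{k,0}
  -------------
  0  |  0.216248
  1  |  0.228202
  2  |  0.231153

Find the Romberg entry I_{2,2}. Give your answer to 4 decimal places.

0.2321

Richardson extrapolation on the trapezoidal column (denominator 4−1=3):
I_{1,1} = (4·0.228202 − 0.216248) / 3 = 0.232187
I_{2,1} = (4·0.231153 − 0.228202) / 3 = 0.232137
I_{2,2} = 0.232137 + (0.232137 − 0.232187)/15 = 0.232134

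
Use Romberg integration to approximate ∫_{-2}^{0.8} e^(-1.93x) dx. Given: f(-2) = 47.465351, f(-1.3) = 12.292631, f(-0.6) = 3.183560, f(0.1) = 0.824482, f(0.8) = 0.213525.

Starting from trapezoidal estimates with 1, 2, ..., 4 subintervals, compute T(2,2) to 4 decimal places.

T(0,0) (trapezoid, 1 panel, h=2.8000): 66.750426
T(1,0) (trapezoid, 2 panels, h=1.4000): 37.832197
T(2,0) (trapezoid, 4 panels, h=0.7000): 28.098078
T(1,1) = 37.832197 + (37.832197 − 66.750426)/3 = 28.192787
T(2,1) = 28.098078 + (28.098078 − 37.832197)/3 = 24.853372
T(2,2) = 24.853372 + (24.853372 − 28.192787)/15 = 24.630744

24.6307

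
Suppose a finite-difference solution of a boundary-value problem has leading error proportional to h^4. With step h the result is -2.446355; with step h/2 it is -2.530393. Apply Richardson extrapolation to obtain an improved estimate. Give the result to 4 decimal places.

The leading error scales as h^4; refining by a factor of 2 reduces it by 2^4 = 16.
Extrapolated value = (16·A(h/2) − A(h)) / (16 − 1)
= (16·(-2.530393) − (-2.446355)) / 15
= -38.039933 / 15 = -2.535996

-2.5360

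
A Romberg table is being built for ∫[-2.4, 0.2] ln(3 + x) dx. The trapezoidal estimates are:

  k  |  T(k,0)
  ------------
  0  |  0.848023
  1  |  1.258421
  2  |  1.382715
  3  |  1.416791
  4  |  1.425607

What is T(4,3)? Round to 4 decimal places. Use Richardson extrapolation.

Richardson extrapolation on the trapezoidal column (denominator 4−1=3):
T(2,1) = 1.382715 + (1.382715 − 1.258421)/3 = 1.424146
T(3,1) = 1.416791 + (1.416791 − 1.382715)/3 = 1.428150
T(4,1) = (4·1.425607 − 1.416791) / 3 = 1.428546
T(3,2) = 1.428150 + (1.428150 − 1.424146)/15 = 1.428417
T(4,2) = 1.428546 + (1.428546 − 1.428150)/15 = 1.428572
T(4,3) = 1.428572 + (1.428572 − 1.428417)/63 = 1.428574
(Column j=1 coincides with Simpson's rule on the same nodes.)

1.4286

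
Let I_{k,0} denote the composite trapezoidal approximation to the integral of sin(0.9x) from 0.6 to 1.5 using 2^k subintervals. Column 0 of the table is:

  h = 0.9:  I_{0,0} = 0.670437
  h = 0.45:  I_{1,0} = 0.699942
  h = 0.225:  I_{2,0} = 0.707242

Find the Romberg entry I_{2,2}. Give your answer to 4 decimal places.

0.7097

Richardson extrapolation on the trapezoidal column (denominator 4−1=3):
I_{1,1} = 0.699942 + (0.699942 − 0.670437)/3 = 0.709777
I_{2,1} = 0.707242 + (0.707242 − 0.699942)/3 = 0.709675
I_{2,2} = (16·0.709675 − 0.709777) / 15 = 0.709668
(Column j=1 coincides with Simpson's rule on the same nodes.)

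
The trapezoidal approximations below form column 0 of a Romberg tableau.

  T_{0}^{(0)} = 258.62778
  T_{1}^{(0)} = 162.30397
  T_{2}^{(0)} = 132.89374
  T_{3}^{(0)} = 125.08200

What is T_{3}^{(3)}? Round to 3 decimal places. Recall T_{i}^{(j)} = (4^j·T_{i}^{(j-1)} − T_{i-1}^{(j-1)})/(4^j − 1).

Richardson extrapolation on the trapezoidal column (denominator 4−1=3):
T_{1}^{(1)} = 162.30397 + (162.30397 − 258.62778)/3 = 130.19603
T_{2}^{(1)} = (4·132.89374 − 162.30397) / 3 = 123.09033
T_{3}^{(1)} = 125.08200 + (125.08200 − 132.89374)/3 = 122.47809
T_{2}^{(2)} = (16·123.09033 − 130.19603) / 15 = 122.61662
T_{3}^{(2)} = 122.47809 + (122.47809 − 123.09033)/15 = 122.43727
T_{3}^{(3)} = 122.43727 + (122.43727 − 122.61662)/63 = 122.43442

122.434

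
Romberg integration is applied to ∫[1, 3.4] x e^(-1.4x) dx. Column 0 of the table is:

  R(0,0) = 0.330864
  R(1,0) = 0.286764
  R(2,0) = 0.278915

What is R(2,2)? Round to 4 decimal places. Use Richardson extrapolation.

Richardson extrapolation on the trapezoidal column (denominator 4−1=3):
R(1,1) = (4·0.286764 − 0.330864) / 3 = 0.272064
R(2,1) = 0.278915 + (0.278915 − 0.286764)/3 = 0.276299
R(2,2) = 0.276299 + (0.276299 − 0.272064)/15 = 0.276581

0.2766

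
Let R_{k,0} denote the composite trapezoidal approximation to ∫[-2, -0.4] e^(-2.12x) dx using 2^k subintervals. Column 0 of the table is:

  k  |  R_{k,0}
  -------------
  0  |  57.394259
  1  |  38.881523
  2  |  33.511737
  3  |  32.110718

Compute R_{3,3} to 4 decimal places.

Richardson extrapolation on the trapezoidal column (denominator 4−1=3):
R_{1,1} = (4·38.881523 − 57.394259) / 3 = 32.710611
R_{2,1} = 33.511737 + (33.511737 − 38.881523)/3 = 31.721808
R_{3,1} = 32.110718 + (32.110718 − 33.511737)/3 = 31.643712
R_{2,2} = (16·31.721808 − 32.710611) / 15 = 31.655888
R_{3,2} = (16·31.643712 − 31.721808) / 15 = 31.638506
R_{3,3} = 31.638506 + (31.638506 − 31.655888)/63 = 31.638230

31.6382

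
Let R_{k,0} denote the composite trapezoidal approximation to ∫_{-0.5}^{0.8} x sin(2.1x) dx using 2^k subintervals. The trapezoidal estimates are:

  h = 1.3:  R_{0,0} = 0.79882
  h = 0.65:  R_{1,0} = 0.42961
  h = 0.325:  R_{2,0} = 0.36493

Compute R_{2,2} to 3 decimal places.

0.346

R_{1,1} = (4·0.42961 − 0.79882) / 3 = 0.30654
R_{2,1} = 0.36493 + (0.36493 − 0.42961)/3 = 0.34337
R_{2,2} = 0.34337 + (0.34337 − 0.30654)/15 = 0.34583
(Column j=1 coincides with Simpson's rule on the same nodes.)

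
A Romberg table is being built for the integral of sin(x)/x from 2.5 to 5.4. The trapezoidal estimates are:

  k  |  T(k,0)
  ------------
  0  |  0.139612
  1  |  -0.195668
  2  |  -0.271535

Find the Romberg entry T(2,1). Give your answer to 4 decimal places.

T(2,1) = (4·(-0.271535) − (-0.195668)) / 3 = -0.296824
(Column j=1 coincides with Simpson's rule on the same nodes.)

-0.2968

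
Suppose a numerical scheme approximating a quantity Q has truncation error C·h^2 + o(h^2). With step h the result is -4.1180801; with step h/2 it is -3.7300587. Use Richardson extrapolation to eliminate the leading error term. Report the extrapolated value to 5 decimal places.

-3.60072

The leading error scales as h^2; refining by a factor of 2 reduces it by 2^2 = 4.
Extrapolated value = (4·A(h/2) − A(h)) / (4 − 1)
= (4·(-3.7300587) − (-4.1180801)) / 3
= -10.8021547 / 3 = -3.6007182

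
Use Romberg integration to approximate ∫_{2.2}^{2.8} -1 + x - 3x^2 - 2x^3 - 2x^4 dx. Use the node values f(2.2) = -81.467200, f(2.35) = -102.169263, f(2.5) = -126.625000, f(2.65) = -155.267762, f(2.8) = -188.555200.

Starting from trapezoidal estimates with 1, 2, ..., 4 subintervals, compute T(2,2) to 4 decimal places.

-77.6509

T(0,0) (trapezoid, 1 panel, h=0.6000): -81.006720
T(1,0) (trapezoid, 2 panels, h=0.3000): -78.490860
T(2,0) (trapezoid, 4 panels, h=0.1500): -77.860984
T(1,1) = -78.490860 + (-78.490860 − (-81.006720))/3 = -77.652240
T(2,1) = -77.860984 + (-77.860984 − (-78.490860))/3 = -77.651025
T(2,2) = -77.651025 + (-77.651025 − (-77.652240))/15 = -77.650944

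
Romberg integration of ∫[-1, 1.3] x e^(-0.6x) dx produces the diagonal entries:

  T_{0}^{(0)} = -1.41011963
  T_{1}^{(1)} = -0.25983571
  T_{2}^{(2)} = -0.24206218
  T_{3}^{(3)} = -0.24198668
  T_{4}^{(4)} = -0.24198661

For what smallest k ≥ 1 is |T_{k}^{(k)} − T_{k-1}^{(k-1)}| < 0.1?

|T_{1}^{(1)} − T_{0}^{(0)}| = 1.15028392 ≥ 0.1
|T_{2}^{(2)} − T_{1}^{(1)}| = 0.01777353 < 0.1

k = 2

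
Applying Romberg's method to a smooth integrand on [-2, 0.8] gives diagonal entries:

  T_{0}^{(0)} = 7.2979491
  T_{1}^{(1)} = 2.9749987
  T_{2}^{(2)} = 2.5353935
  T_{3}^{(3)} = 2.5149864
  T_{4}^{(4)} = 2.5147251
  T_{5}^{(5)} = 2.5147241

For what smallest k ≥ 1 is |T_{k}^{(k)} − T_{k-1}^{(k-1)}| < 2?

|T_{1}^{(1)} − T_{0}^{(0)}| = 4.3229504 ≥ 2
|T_{2}^{(2)} − T_{1}^{(1)}| = 0.4396052 < 2

k = 2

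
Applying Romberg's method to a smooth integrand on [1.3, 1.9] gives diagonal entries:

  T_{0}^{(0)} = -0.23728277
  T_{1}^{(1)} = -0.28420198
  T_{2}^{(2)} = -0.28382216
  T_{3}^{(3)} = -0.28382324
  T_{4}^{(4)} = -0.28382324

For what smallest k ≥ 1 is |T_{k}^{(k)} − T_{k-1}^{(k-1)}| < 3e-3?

|T_{1}^{(1)} − T_{0}^{(0)}| = 0.04691921 ≥ 3e-3
|T_{2}^{(2)} − T_{1}^{(1)}| = 0.00037982 < 3e-3

k = 2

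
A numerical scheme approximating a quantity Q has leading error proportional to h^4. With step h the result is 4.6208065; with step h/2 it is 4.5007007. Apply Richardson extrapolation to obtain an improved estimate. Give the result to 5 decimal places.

4.49269

The leading error scales as h^4; refining by a factor of 2 reduces it by 2^4 = 16.
Extrapolated value = (16·A(h/2) − A(h)) / (16 − 1)
= (16·4.5007007 − 4.6208065) / 15
= 67.3904047 / 15 = 4.4926936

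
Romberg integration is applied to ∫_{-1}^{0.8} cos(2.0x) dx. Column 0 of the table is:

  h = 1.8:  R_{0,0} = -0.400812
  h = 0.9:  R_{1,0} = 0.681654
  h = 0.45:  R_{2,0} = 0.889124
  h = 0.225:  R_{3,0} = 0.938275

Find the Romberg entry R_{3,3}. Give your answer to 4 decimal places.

R_{1,1} = 0.681654 + (0.681654 − (-0.400812))/3 = 1.042476
R_{2,1} = 0.889124 + (0.889124 − 0.681654)/3 = 0.958281
R_{3,1} = 0.938275 + (0.938275 − 0.889124)/3 = 0.954659
R_{2,2} = 0.958281 + (0.958281 − 1.042476)/15 = 0.952668
R_{3,2} = (16·0.954659 − 0.958281) / 15 = 0.954418
R_{3,3} = 0.954418 + (0.954418 − 0.952668)/63 = 0.954446

0.9544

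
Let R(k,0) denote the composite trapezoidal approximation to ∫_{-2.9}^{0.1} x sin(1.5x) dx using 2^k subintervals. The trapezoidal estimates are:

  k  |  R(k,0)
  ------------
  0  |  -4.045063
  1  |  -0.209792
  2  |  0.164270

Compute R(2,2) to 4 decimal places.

R(1,1) = (4·(-0.209792) − (-4.045063)) / 3 = 1.068632
R(2,1) = 0.164270 + (0.164270 − (-0.209792))/3 = 0.288957
R(2,2) = 0.288957 + (0.288957 − 1.068632)/15 = 0.236979

0.2370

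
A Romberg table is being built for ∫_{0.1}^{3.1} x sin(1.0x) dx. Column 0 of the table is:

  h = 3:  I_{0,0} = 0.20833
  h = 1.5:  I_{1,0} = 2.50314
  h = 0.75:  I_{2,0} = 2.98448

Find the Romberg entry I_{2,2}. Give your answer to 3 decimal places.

3.137

Richardson extrapolation on the trapezoidal column (denominator 4−1=3):
I_{1,1} = 2.50314 + (2.50314 − 0.20833)/3 = 3.26808
I_{2,1} = 2.98448 + (2.98448 − 2.50314)/3 = 3.14493
I_{2,2} = 3.14493 + (3.14493 − 3.26808)/15 = 3.13672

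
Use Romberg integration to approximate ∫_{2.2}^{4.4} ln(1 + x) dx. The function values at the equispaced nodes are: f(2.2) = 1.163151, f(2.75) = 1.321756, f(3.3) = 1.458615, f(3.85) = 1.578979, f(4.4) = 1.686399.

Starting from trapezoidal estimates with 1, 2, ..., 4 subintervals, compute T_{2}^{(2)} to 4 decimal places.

3.1845

T_{0}^{(0)} (trapezoid, 1 panel, h=2.2000): 3.134505
T_{1}^{(0)} (trapezoid, 2 panels, h=1.1000): 3.171729
T_{2}^{(0)} (trapezoid, 4 panels, h=0.5500): 3.181269
T_{1}^{(1)} = 3.171729 + (3.171729 − 3.134505)/3 = 3.184137
T_{2}^{(1)} = 3.181269 + (3.181269 − 3.171729)/3 = 3.184449
T_{2}^{(2)} = 3.184449 + (3.184449 − 3.184137)/15 = 3.184470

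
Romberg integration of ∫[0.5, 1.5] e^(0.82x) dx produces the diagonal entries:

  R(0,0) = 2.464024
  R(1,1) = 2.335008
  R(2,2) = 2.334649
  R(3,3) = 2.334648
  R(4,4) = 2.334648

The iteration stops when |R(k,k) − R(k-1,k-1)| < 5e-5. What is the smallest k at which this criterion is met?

|R(1,1) − R(0,0)| = 0.129016 ≥ 5e-5
|R(2,2) − R(1,1)| = 0.000359 ≥ 5e-5
|R(3,3) − R(2,2)| = 0.000001 < 5e-5

k = 3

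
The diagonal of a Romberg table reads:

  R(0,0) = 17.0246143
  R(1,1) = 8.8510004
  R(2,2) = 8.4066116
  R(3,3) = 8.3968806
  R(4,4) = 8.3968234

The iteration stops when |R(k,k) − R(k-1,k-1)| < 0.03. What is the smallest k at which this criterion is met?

k = 3

|R(1,1) − R(0,0)| = 8.1736139 ≥ 0.03
|R(2,2) − R(1,1)| = 0.4443888 ≥ 0.03
|R(3,3) − R(2,2)| = 0.0097310 < 0.03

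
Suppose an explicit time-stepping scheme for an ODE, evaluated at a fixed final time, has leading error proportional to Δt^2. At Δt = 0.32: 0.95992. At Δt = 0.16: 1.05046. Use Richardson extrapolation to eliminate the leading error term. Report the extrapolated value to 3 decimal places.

Extrapolated value = (4·A(Δt/2) − A(Δt)) / (4 − 1)
= (4·1.05046 − 0.95992) / 3
= 3.24192 / 3 = 1.08064

1.081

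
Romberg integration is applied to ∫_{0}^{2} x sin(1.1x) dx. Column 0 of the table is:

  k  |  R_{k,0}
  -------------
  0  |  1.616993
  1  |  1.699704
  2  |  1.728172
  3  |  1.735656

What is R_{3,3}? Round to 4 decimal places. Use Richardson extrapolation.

1.7382

Richardson extrapolation on the trapezoidal column (denominator 4−1=3):
R_{1,1} = 1.699704 + (1.699704 − 1.616993)/3 = 1.727274
R_{2,1} = (4·1.728172 − 1.699704) / 3 = 1.737661
R_{3,1} = (4·1.735656 − 1.728172) / 3 = 1.738151
R_{2,2} = (16·1.737661 − 1.727274) / 15 = 1.738353
R_{3,2} = 1.738151 + (1.738151 − 1.737661)/15 = 1.738184
R_{3,3} = 1.738184 + (1.738184 − 1.738353)/63 = 1.738181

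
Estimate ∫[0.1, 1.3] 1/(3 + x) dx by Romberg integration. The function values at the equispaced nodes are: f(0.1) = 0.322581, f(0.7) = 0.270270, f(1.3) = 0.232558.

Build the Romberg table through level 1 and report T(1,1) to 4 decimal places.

0.3272

T(0,0) (trapezoid, 1 panel, h=1.2000): 0.333083
T(1,0) (trapezoid, 2 panels, h=0.6000): 0.328704
T(1,1) = 0.328704 + (0.328704 − 0.333083)/3 = 0.327244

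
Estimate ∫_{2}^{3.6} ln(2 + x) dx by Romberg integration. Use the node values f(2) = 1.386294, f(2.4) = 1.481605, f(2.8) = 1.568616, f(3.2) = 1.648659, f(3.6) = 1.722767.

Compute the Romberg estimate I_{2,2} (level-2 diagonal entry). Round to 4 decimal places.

I_{0,0} (trapezoid, 1 panel, h=1.6000): 2.487249
I_{1,0} (trapezoid, 2 panels, h=0.8000): 2.498517
I_{2,0} (trapezoid, 4 panels, h=0.4000): 2.501364
I_{1,1} = 2.498517 + (2.498517 − 2.487249)/3 = 2.502273
I_{2,1} = 2.501364 + (2.501364 − 2.498517)/3 = 2.502313
I_{2,2} = 2.502313 + (2.502313 − 2.502273)/15 = 2.502316

2.5023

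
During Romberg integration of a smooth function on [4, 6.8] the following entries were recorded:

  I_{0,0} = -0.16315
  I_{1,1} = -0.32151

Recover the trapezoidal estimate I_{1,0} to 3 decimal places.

From I_{1,1} = (4·I_{1,0} − I_{0,0})/3, solve for I_{1,0}:
4·I_{1,0} = 3·(-0.32151) + (-0.16315) = -1.12768
I_{1,0} = -0.28192

-0.282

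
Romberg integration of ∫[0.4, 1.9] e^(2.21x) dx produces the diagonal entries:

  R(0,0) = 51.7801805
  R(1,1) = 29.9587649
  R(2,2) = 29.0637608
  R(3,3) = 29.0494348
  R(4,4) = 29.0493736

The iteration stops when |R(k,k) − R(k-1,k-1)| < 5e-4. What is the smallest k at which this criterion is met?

k = 4

|R(1,1) − R(0,0)| = 21.8214156 ≥ 5e-4
|R(2,2) − R(1,1)| = 0.8950041 ≥ 5e-4
|R(3,3) − R(2,2)| = 0.0143260 ≥ 5e-4
|R(4,4) − R(3,3)| = 0.0000612 < 5e-4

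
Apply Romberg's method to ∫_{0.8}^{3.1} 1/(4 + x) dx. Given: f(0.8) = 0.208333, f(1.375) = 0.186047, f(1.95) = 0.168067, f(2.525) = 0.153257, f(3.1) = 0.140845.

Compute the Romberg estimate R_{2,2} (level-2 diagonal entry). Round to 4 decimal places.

R_{0,0} (trapezoid, 1 panel, h=2.3000): 0.401555
R_{1,0} (trapezoid, 2 panels, h=1.1500): 0.394054
R_{2,0} (trapezoid, 4 panels, h=0.5750): 0.392127
R_{1,1} = 0.394054 + (0.394054 − 0.401555)/3 = 0.391554
R_{2,1} = 0.392127 + (0.392127 − 0.394054)/3 = 0.391485
R_{2,2} = 0.391485 + (0.391485 − 0.391554)/15 = 0.391480

0.3915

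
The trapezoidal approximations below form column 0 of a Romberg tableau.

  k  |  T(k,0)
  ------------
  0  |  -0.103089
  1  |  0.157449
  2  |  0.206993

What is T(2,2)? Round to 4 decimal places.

T(1,1) = 0.157449 + (0.157449 − (-0.103089))/3 = 0.244295
T(2,1) = 0.206993 + (0.206993 − 0.157449)/3 = 0.223508
T(2,2) = 0.223508 + (0.223508 − 0.244295)/15 = 0.222122

0.2221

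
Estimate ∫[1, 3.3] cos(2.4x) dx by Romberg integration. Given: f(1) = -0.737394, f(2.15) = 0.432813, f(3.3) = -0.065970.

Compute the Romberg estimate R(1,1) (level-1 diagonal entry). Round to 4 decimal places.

R(0,0) (trapezoid, 1 panel, h=2.3000): -0.923869
R(1,0) (trapezoid, 2 panels, h=1.1500): 0.035801
R(1,1) = 0.035801 + (0.035801 − (-0.923869))/3 = 0.355691

0.3557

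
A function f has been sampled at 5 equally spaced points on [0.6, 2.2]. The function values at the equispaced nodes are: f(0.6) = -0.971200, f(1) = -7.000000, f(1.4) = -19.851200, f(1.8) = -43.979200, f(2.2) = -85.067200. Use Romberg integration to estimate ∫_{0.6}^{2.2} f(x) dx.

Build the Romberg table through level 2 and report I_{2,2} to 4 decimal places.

I_{0,0} (trapezoid, 1 panel, h=1.6000): -68.830720
I_{1,0} (trapezoid, 2 panels, h=0.8000): -50.296320
I_{2,0} (trapezoid, 4 panels, h=0.4000): -45.539840
I_{1,1} = -50.296320 + (-50.296320 − (-68.830720))/3 = -44.118187
I_{2,1} = -45.539840 + (-45.539840 − (-50.296320))/3 = -43.954347
I_{2,2} = -43.954347 + (-43.954347 − (-44.118187))/15 = -43.943424

-43.9434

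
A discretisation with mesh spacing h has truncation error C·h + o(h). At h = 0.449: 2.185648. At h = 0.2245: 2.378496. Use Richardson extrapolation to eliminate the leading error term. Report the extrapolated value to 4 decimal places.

The leading error scales as h; refining by a factor of 2 reduces it by 2^1 = 2.
Extrapolated value = (2·A(h/2) − A(h)) / (2 − 1)
= (2·2.378496 − 2.185648) / 1
= 2.571344 / 1 = 2.571344

2.5713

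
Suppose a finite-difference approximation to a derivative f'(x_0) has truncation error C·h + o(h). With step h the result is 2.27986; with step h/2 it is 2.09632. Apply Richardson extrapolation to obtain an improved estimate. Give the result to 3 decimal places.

1.913

Extrapolated value = (2·A(h/2) − A(h)) / (2 − 1)
= (2·2.09632 − 2.27986) / 1
= 1.91278 / 1 = 1.91278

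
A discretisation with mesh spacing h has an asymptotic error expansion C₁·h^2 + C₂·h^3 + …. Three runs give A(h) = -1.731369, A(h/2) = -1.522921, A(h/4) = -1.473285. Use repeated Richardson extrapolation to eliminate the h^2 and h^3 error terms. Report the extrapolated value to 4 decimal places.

First eliminate the h^2 term (factor 2^2 = 4):
  B₁ = (4·(-1.522921) − (-1.731369))/3 = -1.453438
  B₂ = (4·(-1.473285) − (-1.522921))/3 = -1.456740
Then eliminate the h^3 term (factor 2^3 = 8):
  (8·(-1.456740) − (-1.453438))/7 = -1.457212

-1.4572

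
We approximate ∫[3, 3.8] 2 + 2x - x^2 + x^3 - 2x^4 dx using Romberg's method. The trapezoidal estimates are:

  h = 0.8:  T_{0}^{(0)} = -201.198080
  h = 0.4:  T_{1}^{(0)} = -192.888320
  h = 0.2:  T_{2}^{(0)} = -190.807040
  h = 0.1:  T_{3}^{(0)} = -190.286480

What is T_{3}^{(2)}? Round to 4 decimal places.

Richardson extrapolation on the trapezoidal column (denominator 4−1=3):
T_{2}^{(1)} = -190.807040 + (-190.807040 − (-192.888320))/3 = -190.113280
T_{3}^{(1)} = -190.286480 + (-190.286480 − (-190.807040))/3 = -190.112960
T_{3}^{(2)} = (16·(-190.112960) − (-190.113280)) / 15 = -190.112939

-190.1129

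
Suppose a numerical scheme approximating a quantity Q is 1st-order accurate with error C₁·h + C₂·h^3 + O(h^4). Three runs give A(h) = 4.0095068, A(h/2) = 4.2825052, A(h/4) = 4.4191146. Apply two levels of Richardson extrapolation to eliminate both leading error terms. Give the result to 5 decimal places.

First eliminate the h term (factor 2^1 = 2):
  B₁ = (2·4.2825052 − 4.0095068)/1 = 4.5555036
  B₂ = (2·4.4191146 − 4.2825052)/1 = 4.5557240
Then eliminate the h^3 term (factor 2^3 = 8):
  (8·4.5557240 − 4.5555036)/7 = 4.5557555

4.55576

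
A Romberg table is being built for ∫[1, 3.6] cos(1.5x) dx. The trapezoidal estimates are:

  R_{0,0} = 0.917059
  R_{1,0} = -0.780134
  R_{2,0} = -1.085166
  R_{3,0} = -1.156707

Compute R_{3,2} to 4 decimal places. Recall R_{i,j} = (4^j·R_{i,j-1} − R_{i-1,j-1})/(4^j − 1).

R_{2,1} = (4·(-1.085166) − (-0.780134)) / 3 = -1.186843
R_{3,1} = -1.156707 + (-1.156707 − (-1.085166))/3 = -1.180554
R_{3,2} = (16·(-1.180554) − (-1.186843)) / 15 = -1.180135

-1.1801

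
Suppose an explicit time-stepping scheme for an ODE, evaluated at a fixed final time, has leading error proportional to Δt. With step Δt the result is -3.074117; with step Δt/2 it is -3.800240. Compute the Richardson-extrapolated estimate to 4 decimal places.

-4.5264

The leading error scales as Δt; refining by a factor of 2 reduces it by 2^1 = 2.
Extrapolated value = (2·A(Δt/2) − A(Δt)) / (2 − 1)
= (2·(-3.800240) − (-3.074117)) / 1
= -4.526363 / 1 = -4.526363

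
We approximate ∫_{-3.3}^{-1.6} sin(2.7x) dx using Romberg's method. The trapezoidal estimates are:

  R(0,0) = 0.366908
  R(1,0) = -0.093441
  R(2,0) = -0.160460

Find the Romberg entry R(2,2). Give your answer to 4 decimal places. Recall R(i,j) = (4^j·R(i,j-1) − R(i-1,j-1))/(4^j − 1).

-0.1785

Richardson extrapolation on the trapezoidal column (denominator 4−1=3):
R(1,1) = (4·(-0.093441) − 0.366908) / 3 = -0.246891
R(2,1) = -0.160460 + (-0.160460 − (-0.093441))/3 = -0.182800
R(2,2) = -0.182800 + (-0.182800 − (-0.246891))/15 = -0.178527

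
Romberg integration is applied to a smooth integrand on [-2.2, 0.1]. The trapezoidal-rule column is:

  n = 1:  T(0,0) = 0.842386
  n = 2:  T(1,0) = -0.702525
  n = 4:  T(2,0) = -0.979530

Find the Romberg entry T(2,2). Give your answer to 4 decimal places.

Richardson extrapolation on the trapezoidal column (denominator 4−1=3):
T(1,1) = (4·(-0.702525) − 0.842386) / 3 = -1.217495
T(2,1) = (4·(-0.979530) − (-0.702525)) / 3 = -1.071865
T(2,2) = -1.071865 + (-1.071865 − (-1.217495))/15 = -1.062156

-1.0622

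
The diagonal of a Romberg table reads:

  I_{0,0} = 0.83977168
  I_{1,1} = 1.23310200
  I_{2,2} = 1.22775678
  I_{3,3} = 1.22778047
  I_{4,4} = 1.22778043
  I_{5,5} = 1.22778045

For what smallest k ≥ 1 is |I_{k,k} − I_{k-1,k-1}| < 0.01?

|I_{1,1} − I_{0,0}| = 0.39333032 ≥ 0.01
|I_{2,2} − I_{1,1}| = 0.00534522 < 0.01

k = 2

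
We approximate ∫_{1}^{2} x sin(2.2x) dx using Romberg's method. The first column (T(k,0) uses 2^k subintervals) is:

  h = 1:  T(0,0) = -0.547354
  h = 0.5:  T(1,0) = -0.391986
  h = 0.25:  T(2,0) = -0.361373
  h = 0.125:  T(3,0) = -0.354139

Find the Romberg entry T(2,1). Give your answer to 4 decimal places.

-0.3512

Richardson extrapolation on the trapezoidal column (denominator 4−1=3):
T(2,1) = -0.361373 + (-0.361373 − (-0.391986))/3 = -0.351169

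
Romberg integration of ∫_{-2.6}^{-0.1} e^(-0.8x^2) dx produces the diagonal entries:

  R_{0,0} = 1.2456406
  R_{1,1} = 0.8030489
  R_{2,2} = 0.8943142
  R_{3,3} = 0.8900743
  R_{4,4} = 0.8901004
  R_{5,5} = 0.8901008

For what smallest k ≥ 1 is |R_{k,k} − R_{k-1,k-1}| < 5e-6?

|R_{1,1} − R_{0,0}| = 0.4425917 ≥ 5e-6
|R_{2,2} − R_{1,1}| = 0.0912653 ≥ 5e-6
|R_{3,3} − R_{2,2}| = 0.0042399 ≥ 5e-6
|R_{4,4} − R_{3,3}| = 0.0000261 ≥ 5e-6
|R_{5,5} − R_{4,4}| = 0.0000004 < 5e-6

k = 5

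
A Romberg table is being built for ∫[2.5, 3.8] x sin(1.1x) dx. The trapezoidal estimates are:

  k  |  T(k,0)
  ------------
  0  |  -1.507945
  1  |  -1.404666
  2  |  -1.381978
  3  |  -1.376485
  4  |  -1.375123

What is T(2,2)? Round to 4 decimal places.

-1.3747

Richardson extrapolation on the trapezoidal column (denominator 4−1=3):
T(1,1) = -1.404666 + (-1.404666 − (-1.507945))/3 = -1.370240
T(2,1) = -1.381978 + (-1.381978 − (-1.404666))/3 = -1.374415
T(2,2) = -1.374415 + (-1.374415 − (-1.370240))/15 = -1.374693
(Column j=1 coincides with Simpson's rule on the same nodes.)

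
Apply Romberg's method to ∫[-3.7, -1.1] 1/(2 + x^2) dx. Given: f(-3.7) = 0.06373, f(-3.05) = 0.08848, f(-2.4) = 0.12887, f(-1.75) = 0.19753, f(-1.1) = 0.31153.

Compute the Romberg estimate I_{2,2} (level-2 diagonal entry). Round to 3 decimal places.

I_{0,0} (trapezoid, 1 panel, h=2.6000): 0.48784
I_{1,0} (trapezoid, 2 panels, h=1.3000): 0.41145
I_{2,0} (trapezoid, 4 panels, h=0.6500): 0.39163
I_{1,1} = 0.41145 + (0.41145 − 0.48784)/3 = 0.38599
I_{2,1} = 0.39163 + (0.39163 − 0.41145)/3 = 0.38502
I_{2,2} = 0.38502 + (0.38502 − 0.38599)/15 = 0.38496

0.385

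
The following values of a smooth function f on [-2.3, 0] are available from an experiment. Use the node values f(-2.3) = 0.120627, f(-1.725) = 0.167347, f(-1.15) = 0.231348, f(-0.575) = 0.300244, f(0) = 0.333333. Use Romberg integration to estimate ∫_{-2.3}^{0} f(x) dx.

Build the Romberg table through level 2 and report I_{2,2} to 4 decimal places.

I_{0,0} (trapezoid, 1 panel, h=2.3000): 0.522054
I_{1,0} (trapezoid, 2 panels, h=1.1500): 0.527077
I_{2,0} (trapezoid, 4 panels, h=0.5750): 0.532403
I_{1,1} = 0.527077 + (0.527077 − 0.522054)/3 = 0.528751
I_{2,1} = 0.532403 + (0.532403 − 0.527077)/3 = 0.534178
I_{2,2} = 0.534178 + (0.534178 − 0.528751)/15 = 0.534540

0.5345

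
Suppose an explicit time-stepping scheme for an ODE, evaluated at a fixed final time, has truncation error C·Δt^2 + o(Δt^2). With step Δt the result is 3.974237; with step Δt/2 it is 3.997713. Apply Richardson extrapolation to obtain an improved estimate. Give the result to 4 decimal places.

Extrapolated value = (4·A(Δt/2) − A(Δt)) / (4 − 1)
= (4·3.997713 − 3.974237) / 3
= 12.016615 / 3 = 4.005538

4.0055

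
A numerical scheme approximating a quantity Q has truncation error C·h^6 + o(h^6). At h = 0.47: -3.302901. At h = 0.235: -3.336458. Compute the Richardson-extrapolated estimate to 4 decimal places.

The leading error scales as h^6; refining by a factor of 2 reduces it by 2^6 = 64.
Extrapolated value = (64·A(h/2) − A(h)) / (64 − 1)
= (64·(-3.336458) − (-3.302901)) / 63
= -210.230411 / 63 = -3.336991

-3.3370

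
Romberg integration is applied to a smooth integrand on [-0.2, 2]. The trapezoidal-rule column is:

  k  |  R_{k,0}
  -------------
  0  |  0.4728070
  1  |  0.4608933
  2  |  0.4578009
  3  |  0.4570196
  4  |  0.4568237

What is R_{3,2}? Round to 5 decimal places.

0.45676

Richardson extrapolation on the trapezoidal column (denominator 4−1=3):
R_{2,1} = 0.4578009 + (0.4578009 − 0.4608933)/3 = 0.4567701
R_{3,1} = 0.4570196 + (0.4570196 − 0.4578009)/3 = 0.4567592
R_{3,2} = 0.4567592 + (0.4567592 − 0.4567701)/15 = 0.4567585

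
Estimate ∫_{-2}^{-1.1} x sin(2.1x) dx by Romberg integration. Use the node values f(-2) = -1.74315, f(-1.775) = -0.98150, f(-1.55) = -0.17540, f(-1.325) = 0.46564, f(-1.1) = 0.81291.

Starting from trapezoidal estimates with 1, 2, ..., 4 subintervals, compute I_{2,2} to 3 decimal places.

I_{0,0} (trapezoid, 1 panel, h=0.9000): -0.41861
I_{1,0} (trapezoid, 2 panels, h=0.4500): -0.28823
I_{2,0} (trapezoid, 4 panels, h=0.2250): -0.26019
I_{1,1} = -0.28823 + (-0.28823 − (-0.41861))/3 = -0.24477
I_{2,1} = -0.26019 + (-0.26019 − (-0.28823))/3 = -0.25084
I_{2,2} = -0.25084 + (-0.25084 − (-0.24477))/15 = -0.25124

-0.251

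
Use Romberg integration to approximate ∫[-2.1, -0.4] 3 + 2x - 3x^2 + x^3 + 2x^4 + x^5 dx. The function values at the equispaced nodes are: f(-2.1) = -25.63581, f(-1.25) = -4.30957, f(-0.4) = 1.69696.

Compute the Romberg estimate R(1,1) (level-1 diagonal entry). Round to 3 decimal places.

R(0,0) (trapezoid, 1 panel, h=1.7000): -20.34802
R(1,0) (trapezoid, 2 panels, h=0.8500): -13.83715
R(1,1) = -13.83715 + (-13.83715 − (-20.34802))/3 = -11.66686

-11.667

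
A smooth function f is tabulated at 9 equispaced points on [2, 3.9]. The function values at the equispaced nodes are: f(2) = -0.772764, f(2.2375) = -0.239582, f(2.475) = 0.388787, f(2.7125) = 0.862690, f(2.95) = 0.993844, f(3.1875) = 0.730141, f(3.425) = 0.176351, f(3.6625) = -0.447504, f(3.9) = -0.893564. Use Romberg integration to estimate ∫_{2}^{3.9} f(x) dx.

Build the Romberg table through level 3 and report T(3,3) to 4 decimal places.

0.4015

T(0,0) (trapezoid, 1 panel, h=1.9000): -1.583012
T(1,0) (trapezoid, 2 panels, h=0.9500): 0.152646
T(2,0) (trapezoid, 4 panels, h=0.4750): 0.344764
T(3,0) (trapezoid, 8 panels, h=0.2375): 0.387496
T(1,1) = 0.152646 + (0.152646 − (-1.583012))/3 = 0.731199
T(2,1) = 0.344764 + (0.344764 − 0.152646)/3 = 0.408803
T(3,1) = 0.387496 + (0.387496 − 0.344764)/3 = 0.401740
T(2,2) = 0.408803 + (0.408803 − 0.731199)/15 = 0.387310
T(3,2) = 0.401740 + (0.401740 − 0.408803)/15 = 0.401269
T(3,3) = 0.401269 + (0.401269 − 0.387310)/63 = 0.401491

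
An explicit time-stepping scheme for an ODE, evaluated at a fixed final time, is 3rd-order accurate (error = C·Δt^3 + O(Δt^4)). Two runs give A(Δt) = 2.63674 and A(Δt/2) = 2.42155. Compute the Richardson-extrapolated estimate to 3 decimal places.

2.391

The leading error scales as Δt^3; refining by a factor of 2 reduces it by 2^3 = 8.
Extrapolated value = (8·A(Δt/2) − A(Δt)) / (8 − 1)
= (8·2.42155 − 2.63674) / 7
= 16.73566 / 7 = 2.39081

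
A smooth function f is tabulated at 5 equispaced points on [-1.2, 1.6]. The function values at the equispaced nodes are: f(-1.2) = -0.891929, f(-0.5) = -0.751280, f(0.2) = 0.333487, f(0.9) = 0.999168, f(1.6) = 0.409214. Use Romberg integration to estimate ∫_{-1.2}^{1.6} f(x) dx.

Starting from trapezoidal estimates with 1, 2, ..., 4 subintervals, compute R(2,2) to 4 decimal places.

0.2662

R(0,0) (trapezoid, 1 panel, h=2.8000): -0.675801
R(1,0) (trapezoid, 2 panels, h=1.4000): 0.128981
R(2,0) (trapezoid, 4 panels, h=0.7000): 0.238012
R(1,1) = 0.128981 + (0.128981 − (-0.675801))/3 = 0.397242
R(2,1) = 0.238012 + (0.238012 − 0.128981)/3 = 0.274356
R(2,2) = 0.274356 + (0.274356 − 0.397242)/15 = 0.266164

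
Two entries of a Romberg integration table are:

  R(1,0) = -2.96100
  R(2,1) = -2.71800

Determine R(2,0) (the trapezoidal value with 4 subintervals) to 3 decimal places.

-2.779

From R(2,1) = (4·R(2,0) − R(1,0))/3, solve for R(2,0):
4·R(2,0) = 3·(-2.71800) + (-2.96100) = -11.11500
R(2,0) = -2.77875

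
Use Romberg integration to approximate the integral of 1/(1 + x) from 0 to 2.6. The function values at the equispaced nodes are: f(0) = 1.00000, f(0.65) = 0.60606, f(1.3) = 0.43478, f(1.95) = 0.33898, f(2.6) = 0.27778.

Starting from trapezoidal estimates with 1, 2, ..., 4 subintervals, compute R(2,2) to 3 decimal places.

1.283

R(0,0) (trapezoid, 1 panel, h=2.6000): 1.66111
R(1,0) (trapezoid, 2 panels, h=1.3000): 1.39577
R(2,0) (trapezoid, 4 panels, h=0.6500): 1.31216
R(1,1) = 1.39577 + (1.39577 − 1.66111)/3 = 1.30732
R(2,1) = 1.31216 + (1.31216 − 1.39577)/3 = 1.28429
R(2,2) = 1.28429 + (1.28429 − 1.30732)/15 = 1.28275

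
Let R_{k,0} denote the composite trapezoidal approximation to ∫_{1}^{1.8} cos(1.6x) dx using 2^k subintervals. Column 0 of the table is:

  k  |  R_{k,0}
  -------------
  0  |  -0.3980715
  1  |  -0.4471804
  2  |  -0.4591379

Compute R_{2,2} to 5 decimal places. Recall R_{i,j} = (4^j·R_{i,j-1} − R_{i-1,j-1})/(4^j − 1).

-0.46310

Richardson extrapolation on the trapezoidal column (denominator 4−1=3):
R_{1,1} = (4·(-0.4471804) − (-0.3980715)) / 3 = -0.4635500
R_{2,1} = -0.4591379 + (-0.4591379 − (-0.4471804))/3 = -0.4631237
R_{2,2} = (16·(-0.4631237) − (-0.4635500)) / 15 = -0.4630953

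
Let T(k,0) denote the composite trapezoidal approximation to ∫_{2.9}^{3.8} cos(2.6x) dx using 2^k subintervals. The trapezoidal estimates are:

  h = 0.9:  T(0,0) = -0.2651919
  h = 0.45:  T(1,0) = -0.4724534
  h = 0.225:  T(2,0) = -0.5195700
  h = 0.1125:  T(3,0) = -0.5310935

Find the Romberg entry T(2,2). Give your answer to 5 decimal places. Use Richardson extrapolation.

-0.53486

Richardson extrapolation on the trapezoidal column (denominator 4−1=3):
T(1,1) = (4·(-0.4724534) − (-0.2651919)) / 3 = -0.5415406
T(2,1) = -0.5195700 + (-0.5195700 − (-0.4724534))/3 = -0.5352755
T(2,2) = -0.5352755 + (-0.5352755 − (-0.5415406))/15 = -0.5348578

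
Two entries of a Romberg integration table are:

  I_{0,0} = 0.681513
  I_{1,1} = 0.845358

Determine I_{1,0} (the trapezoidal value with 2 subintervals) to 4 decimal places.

0.8044

From I_{1,1} = (4·I_{1,0} − I_{0,0})/3, solve for I_{1,0}:
4·I_{1,0} = 3·0.845358 + 0.681513 = 3.217587
I_{1,0} = 0.804397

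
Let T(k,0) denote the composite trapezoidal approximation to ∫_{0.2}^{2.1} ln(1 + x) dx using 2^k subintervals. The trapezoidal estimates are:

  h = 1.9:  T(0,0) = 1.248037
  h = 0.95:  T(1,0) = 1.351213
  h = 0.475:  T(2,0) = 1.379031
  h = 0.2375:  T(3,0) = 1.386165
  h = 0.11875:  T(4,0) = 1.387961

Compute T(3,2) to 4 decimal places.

Richardson extrapolation on the trapezoidal column (denominator 4−1=3):
T(2,1) = 1.379031 + (1.379031 − 1.351213)/3 = 1.388304
T(3,1) = (4·1.386165 − 1.379031) / 3 = 1.388543
T(3,2) = 1.388543 + (1.388543 − 1.388304)/15 = 1.388559

1.3886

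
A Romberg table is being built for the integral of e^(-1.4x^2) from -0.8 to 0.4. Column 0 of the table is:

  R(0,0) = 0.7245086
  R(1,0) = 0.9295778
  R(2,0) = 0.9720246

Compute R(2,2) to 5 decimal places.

Richardson extrapolation on the trapezoidal column (denominator 4−1=3):
R(1,1) = (4·0.9295778 − 0.7245086) / 3 = 0.9979342
R(2,1) = (4·0.9720246 − 0.9295778) / 3 = 0.9861735
R(2,2) = (16·0.9861735 − 0.9979342) / 15 = 0.9853895

0.98539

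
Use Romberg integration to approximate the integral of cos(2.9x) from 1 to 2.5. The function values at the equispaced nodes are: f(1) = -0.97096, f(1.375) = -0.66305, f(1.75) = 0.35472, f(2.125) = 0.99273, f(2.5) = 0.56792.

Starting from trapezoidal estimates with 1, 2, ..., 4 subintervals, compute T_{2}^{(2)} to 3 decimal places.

0.200

T_{0}^{(0)} (trapezoid, 1 panel, h=1.5000): -0.30228
T_{1}^{(0)} (trapezoid, 2 panels, h=0.7500): 0.11490
T_{2}^{(0)} (trapezoid, 4 panels, h=0.3750): 0.18108
T_{1}^{(1)} = 0.11490 + (0.11490 − (-0.30228))/3 = 0.25396
T_{2}^{(1)} = 0.18108 + (0.18108 − 0.11490)/3 = 0.20314
T_{2}^{(2)} = 0.20314 + (0.20314 − 0.25396)/15 = 0.19975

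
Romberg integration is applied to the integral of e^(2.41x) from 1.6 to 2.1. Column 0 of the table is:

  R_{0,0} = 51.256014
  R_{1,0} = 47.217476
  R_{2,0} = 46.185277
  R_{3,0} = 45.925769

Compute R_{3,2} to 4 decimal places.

45.8391

Richardson extrapolation on the trapezoidal column (denominator 4−1=3):
R_{2,1} = 46.185277 + (46.185277 − 47.217476)/3 = 45.841211
R_{3,1} = 45.925769 + (45.925769 − 46.185277)/3 = 45.839266
R_{3,2} = (16·45.839266 − 45.841211) / 15 = 45.839136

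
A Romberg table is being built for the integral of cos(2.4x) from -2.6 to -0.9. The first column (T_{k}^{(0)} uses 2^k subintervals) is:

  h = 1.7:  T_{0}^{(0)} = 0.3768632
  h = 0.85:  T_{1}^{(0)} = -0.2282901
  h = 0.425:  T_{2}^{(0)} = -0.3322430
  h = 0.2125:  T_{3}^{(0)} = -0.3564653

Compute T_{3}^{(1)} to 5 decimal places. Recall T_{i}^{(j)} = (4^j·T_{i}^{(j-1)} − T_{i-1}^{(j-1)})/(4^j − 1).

-0.36454

Richardson extrapolation on the trapezoidal column (denominator 4−1=3):
T_{3}^{(1)} = -0.3564653 + (-0.3564653 − (-0.3322430))/3 = -0.3645394
(Column j=1 coincides with Simpson's rule on the same nodes.)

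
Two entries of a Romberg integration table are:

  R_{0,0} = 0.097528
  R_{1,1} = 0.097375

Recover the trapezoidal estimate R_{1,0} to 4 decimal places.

From R_{1,1} = (4·R_{1,0} − R_{0,0})/3, solve for R_{1,0}:
4·R_{1,0} = 3·0.097375 + 0.097528 = 0.389653
R_{1,0} = 0.097413

0.0974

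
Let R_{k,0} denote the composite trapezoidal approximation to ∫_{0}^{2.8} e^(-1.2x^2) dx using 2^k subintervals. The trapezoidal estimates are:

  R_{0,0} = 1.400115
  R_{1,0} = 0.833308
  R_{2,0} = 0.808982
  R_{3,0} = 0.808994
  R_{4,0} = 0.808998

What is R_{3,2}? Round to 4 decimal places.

0.8095

Richardson extrapolation on the trapezoidal column (denominator 4−1=3):
R_{2,1} = (4·0.808982 − 0.833308) / 3 = 0.800873
R_{3,1} = 0.808994 + (0.808994 − 0.808982)/3 = 0.808998
R_{3,2} = (16·0.808998 − 0.800873) / 15 = 0.809540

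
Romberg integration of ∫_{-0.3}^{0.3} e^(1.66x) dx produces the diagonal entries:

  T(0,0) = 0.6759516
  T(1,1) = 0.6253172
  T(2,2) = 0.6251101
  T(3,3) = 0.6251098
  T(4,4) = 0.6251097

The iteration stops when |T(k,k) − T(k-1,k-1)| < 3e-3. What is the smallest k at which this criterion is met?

|T(1,1) − T(0,0)| = 0.0506344 ≥ 3e-3
|T(2,2) − T(1,1)| = 0.0002071 < 3e-3

k = 2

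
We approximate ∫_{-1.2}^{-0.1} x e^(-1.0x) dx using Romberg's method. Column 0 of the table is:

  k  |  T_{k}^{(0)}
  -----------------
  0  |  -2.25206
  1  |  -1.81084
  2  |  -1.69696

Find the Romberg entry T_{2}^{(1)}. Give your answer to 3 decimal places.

T_{2}^{(1)} = -1.69696 + (-1.69696 − (-1.81084))/3 = -1.65900

-1.659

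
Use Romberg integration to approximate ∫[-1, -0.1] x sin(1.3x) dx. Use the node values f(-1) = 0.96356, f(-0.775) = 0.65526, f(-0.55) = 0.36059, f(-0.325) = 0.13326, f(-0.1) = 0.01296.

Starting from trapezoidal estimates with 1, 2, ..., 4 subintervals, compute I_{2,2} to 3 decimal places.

I_{0,0} (trapezoid, 1 panel, h=0.9000): 0.43943
I_{1,0} (trapezoid, 2 panels, h=0.4500): 0.38198
I_{2,0} (trapezoid, 4 panels, h=0.2250): 0.36841
I_{1,1} = 0.38198 + (0.38198 − 0.43943)/3 = 0.36283
I_{2,1} = 0.36841 + (0.36841 − 0.38198)/3 = 0.36389
I_{2,2} = 0.36389 + (0.36389 − 0.36283)/15 = 0.36396

0.364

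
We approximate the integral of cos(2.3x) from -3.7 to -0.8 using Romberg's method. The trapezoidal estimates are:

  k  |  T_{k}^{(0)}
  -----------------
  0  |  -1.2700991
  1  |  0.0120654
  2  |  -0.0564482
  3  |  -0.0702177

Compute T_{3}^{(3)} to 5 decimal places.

Richardson extrapolation on the trapezoidal column (denominator 4−1=3):
T_{1}^{(1)} = 0.0120654 + (0.0120654 − (-1.2700991))/3 = 0.4394536
T_{2}^{(1)} = -0.0564482 + (-0.0564482 − 0.0120654)/3 = -0.0792861
T_{3}^{(1)} = -0.0702177 + (-0.0702177 − (-0.0564482))/3 = -0.0748075
T_{2}^{(2)} = (16·(-0.0792861) − 0.4394536) / 15 = -0.1138687
T_{3}^{(2)} = -0.0748075 + (-0.0748075 − (-0.0792861))/15 = -0.0745089
T_{3}^{(3)} = -0.0745089 + (-0.0745089 − (-0.1138687))/63 = -0.0738841

-0.07388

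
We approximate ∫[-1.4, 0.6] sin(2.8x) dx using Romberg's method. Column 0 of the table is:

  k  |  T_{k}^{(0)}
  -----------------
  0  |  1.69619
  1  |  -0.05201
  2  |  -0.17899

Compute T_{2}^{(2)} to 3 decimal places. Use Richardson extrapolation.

Richardson extrapolation on the trapezoidal column (denominator 4−1=3):
T_{1}^{(1)} = (4·(-0.05201) − 1.69619) / 3 = -0.63474
T_{2}^{(1)} = (4·(-0.17899) − (-0.05201)) / 3 = -0.22132
T_{2}^{(2)} = (16·(-0.22132) − (-0.63474)) / 15 = -0.19376

-0.194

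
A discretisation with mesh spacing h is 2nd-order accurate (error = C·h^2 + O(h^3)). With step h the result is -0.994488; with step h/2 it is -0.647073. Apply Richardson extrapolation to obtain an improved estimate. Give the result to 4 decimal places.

The leading error scales as h^2; refining by a factor of 2 reduces it by 2^2 = 4.
Extrapolated value = (4·A(h/2) − A(h)) / (4 − 1)
= (4·(-0.647073) − (-0.994488)) / 3
= -1.593804 / 3 = -0.531268

-0.5313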